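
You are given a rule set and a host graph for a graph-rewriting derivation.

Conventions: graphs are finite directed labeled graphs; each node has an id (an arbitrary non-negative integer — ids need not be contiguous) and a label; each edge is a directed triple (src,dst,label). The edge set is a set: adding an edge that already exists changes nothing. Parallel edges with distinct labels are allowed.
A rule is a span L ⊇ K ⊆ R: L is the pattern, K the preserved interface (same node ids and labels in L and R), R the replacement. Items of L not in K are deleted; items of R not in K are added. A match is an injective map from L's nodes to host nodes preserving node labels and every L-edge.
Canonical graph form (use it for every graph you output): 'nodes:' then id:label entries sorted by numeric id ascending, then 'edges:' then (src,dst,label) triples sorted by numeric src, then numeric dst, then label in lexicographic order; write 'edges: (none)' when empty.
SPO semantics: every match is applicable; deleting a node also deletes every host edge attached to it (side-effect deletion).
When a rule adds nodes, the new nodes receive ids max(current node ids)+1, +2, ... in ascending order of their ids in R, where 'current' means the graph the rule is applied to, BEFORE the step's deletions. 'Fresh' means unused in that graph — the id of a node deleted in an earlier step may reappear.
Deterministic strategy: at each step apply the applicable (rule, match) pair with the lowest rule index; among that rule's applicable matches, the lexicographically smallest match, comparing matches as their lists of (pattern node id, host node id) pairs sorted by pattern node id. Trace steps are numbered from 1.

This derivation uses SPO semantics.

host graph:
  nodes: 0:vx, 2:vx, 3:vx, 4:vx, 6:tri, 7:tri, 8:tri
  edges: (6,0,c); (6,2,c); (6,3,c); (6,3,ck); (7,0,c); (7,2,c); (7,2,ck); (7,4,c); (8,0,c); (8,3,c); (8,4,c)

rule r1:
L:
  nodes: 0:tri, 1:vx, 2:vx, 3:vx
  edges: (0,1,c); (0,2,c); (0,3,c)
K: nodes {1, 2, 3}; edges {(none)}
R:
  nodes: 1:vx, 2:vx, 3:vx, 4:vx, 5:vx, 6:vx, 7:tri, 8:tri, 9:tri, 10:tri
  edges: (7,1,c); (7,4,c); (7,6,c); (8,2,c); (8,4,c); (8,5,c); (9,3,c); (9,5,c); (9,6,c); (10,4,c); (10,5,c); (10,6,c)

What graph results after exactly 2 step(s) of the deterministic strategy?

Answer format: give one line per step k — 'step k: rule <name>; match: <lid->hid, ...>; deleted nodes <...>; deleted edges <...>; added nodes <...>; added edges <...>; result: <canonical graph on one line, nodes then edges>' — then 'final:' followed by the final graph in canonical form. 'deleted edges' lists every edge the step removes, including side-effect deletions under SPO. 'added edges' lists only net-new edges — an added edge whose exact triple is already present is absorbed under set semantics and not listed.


step 1: rule r1; match: 0->6, 1->0, 2->2, 3->3; deleted nodes 6; deleted edges (6,0,c); (6,2,c); (6,3,c); (6,3,ck); added nodes 9, 10, 11, 12, 13, 14, 15; added edges (12,0,c); (12,9,c); (12,11,c); (13,2,c); (13,9,c); (13,10,c); (14,3,c); (14,10,c); (14,11,c); (15,9,c); (15,10,c); (15,11,c); result: nodes: 0:vx, 2:vx, 3:vx, 4:vx, 7:tri, 8:tri, 9:vx, 10:vx, 11:vx, 12:tri, 13:tri, 14:tri, 15:tri edges: (7,0,c); (7,2,c); (7,2,ck); (7,4,c); (8,0,c); (8,3,c); (8,4,c); (12,0,c); (12,9,c); (12,11,c); (13,2,c); (13,9,c); (13,10,c); (14,3,c); (14,10,c); (14,11,c); (15,9,c); (15,10,c); (15,11,c)
step 2: rule r1; match: 0->7, 1->0, 2->2, 3->4; deleted nodes 7; deleted edges (7,0,c); (7,2,c); (7,2,ck); (7,4,c); added nodes 16, 17, 18, 19, 20, 21, 22; added edges (19,0,c); (19,16,c); (19,18,c); (20,2,c); (20,16,c); (20,17,c); (21,4,c); (21,17,c); (21,18,c); (22,16,c); (22,17,c); (22,18,c); result: nodes: 0:vx, 2:vx, 3:vx, 4:vx, 8:tri, 9:vx, 10:vx, 11:vx, 12:tri, 13:tri, 14:tri, 15:tri, 16:vx, 17:vx, 18:vx, 19:tri, 20:tri, 21:tri, 22:tri edges: (8,0,c); (8,3,c); (8,4,c); (12,0,c); (12,9,c); (12,11,c); (13,2,c); (13,9,c); (13,10,c); (14,3,c); (14,10,c); (14,11,c); (15,9,c); (15,10,c); (15,11,c); (19,0,c); (19,16,c); (19,18,c); (20,2,c); (20,16,c); (20,17,c); (21,4,c); (21,17,c); (21,18,c); (22,16,c); (22,17,c); (22,18,c)
final:
nodes: 0:vx, 2:vx, 3:vx, 4:vx, 8:tri, 9:vx, 10:vx, 11:vx, 12:tri, 13:tri, 14:tri, 15:tri, 16:vx, 17:vx, 18:vx, 19:tri, 20:tri, 21:tri, 22:tri
edges: (8,0,c); (8,3,c); (8,4,c); (12,0,c); (12,9,c); (12,11,c); (13,2,c); (13,9,c); (13,10,c); (14,3,c); (14,10,c); (14,11,c); (15,9,c); (15,10,c); (15,11,c); (19,0,c); (19,16,c); (19,18,c); (20,2,c); (20,16,c); (20,17,c); (21,4,c); (21,17,c); (21,18,c); (22,16,c); (22,17,c); (22,18,c)


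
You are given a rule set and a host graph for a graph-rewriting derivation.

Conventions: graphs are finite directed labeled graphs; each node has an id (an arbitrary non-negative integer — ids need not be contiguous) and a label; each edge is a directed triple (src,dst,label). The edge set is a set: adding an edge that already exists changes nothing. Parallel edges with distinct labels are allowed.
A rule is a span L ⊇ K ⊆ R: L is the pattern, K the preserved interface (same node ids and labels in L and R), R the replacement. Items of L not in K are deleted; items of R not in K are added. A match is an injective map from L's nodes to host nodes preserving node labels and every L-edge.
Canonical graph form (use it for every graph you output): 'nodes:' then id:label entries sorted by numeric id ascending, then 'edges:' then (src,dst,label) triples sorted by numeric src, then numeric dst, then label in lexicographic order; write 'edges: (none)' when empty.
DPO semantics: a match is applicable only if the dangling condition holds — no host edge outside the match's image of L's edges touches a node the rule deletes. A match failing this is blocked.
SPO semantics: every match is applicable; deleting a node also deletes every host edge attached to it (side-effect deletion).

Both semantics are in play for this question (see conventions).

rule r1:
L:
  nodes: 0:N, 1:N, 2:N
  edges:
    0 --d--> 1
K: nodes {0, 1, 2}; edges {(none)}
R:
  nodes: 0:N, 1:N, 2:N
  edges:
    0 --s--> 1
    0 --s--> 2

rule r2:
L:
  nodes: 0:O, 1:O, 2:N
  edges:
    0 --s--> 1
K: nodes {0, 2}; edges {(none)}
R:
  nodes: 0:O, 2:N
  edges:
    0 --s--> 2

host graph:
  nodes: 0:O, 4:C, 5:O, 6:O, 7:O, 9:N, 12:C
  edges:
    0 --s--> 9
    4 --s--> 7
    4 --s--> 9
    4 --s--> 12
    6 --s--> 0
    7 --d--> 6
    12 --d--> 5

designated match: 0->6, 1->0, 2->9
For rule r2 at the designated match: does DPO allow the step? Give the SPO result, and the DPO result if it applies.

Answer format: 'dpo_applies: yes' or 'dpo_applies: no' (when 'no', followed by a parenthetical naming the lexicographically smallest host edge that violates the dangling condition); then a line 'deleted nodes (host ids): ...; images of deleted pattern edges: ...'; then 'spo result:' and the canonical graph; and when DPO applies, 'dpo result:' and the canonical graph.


dpo_applies: no
(the rule deletes node 0, which keeps host edge (0,9,s) outside the match image — the dangling condition fails, DPO blocks; SPO proceeds and side-deletes such edges)
deleted nodes (host ids): 0; images of deleted pattern edges: (6,0,s)
spo result:
nodes: 4:C, 5:O, 6:O, 7:O, 9:N, 12:C
edges: (4,7,s); (4,9,s); (4,12,s); (6,9,s); (7,6,d); (12,5,d)


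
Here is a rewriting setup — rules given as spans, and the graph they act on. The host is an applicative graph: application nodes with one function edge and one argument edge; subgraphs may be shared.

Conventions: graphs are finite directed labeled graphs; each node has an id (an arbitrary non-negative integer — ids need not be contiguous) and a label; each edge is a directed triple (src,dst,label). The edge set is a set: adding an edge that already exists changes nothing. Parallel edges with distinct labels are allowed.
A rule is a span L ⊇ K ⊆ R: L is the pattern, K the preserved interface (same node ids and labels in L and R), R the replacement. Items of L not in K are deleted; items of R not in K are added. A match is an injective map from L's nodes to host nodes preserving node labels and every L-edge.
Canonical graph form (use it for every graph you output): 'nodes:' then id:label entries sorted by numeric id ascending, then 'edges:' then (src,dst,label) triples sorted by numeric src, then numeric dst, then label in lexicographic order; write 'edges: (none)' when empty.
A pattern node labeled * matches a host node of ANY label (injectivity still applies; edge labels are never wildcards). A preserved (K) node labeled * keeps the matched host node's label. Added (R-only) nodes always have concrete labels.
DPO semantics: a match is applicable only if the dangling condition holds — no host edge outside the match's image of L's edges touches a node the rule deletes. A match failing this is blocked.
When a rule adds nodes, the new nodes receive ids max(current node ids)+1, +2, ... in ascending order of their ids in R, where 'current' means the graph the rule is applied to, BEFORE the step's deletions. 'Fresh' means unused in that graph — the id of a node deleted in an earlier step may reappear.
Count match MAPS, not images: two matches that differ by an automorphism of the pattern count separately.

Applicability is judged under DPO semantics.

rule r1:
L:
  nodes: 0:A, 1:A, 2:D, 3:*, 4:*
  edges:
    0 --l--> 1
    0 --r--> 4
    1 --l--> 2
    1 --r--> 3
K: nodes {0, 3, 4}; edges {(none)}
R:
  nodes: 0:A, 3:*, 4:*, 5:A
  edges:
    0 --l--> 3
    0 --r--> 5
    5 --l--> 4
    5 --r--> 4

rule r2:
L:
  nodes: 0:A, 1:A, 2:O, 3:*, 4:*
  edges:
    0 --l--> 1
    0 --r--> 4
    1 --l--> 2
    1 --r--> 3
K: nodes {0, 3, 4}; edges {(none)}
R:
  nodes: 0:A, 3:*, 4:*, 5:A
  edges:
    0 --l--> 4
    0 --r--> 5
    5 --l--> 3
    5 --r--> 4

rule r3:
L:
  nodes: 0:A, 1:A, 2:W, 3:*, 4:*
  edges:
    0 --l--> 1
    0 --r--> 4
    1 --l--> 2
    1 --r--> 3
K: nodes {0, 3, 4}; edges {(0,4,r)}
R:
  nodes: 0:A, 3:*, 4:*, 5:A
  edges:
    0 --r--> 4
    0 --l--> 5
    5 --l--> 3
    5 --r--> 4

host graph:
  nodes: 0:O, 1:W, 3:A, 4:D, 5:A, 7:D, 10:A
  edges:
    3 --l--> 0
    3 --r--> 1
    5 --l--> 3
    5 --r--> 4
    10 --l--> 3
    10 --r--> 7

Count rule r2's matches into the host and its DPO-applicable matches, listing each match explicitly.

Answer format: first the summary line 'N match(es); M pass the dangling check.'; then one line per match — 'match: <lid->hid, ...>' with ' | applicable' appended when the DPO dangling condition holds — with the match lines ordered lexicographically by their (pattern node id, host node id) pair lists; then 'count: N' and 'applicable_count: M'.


2 match(es); 0 pass the dangling check.
match: 0->5, 1->3, 2->0, 3->1, 4->4
match: 0->10, 1->3, 2->0, 3->1, 4->7
count: 2
applicable_count: 0


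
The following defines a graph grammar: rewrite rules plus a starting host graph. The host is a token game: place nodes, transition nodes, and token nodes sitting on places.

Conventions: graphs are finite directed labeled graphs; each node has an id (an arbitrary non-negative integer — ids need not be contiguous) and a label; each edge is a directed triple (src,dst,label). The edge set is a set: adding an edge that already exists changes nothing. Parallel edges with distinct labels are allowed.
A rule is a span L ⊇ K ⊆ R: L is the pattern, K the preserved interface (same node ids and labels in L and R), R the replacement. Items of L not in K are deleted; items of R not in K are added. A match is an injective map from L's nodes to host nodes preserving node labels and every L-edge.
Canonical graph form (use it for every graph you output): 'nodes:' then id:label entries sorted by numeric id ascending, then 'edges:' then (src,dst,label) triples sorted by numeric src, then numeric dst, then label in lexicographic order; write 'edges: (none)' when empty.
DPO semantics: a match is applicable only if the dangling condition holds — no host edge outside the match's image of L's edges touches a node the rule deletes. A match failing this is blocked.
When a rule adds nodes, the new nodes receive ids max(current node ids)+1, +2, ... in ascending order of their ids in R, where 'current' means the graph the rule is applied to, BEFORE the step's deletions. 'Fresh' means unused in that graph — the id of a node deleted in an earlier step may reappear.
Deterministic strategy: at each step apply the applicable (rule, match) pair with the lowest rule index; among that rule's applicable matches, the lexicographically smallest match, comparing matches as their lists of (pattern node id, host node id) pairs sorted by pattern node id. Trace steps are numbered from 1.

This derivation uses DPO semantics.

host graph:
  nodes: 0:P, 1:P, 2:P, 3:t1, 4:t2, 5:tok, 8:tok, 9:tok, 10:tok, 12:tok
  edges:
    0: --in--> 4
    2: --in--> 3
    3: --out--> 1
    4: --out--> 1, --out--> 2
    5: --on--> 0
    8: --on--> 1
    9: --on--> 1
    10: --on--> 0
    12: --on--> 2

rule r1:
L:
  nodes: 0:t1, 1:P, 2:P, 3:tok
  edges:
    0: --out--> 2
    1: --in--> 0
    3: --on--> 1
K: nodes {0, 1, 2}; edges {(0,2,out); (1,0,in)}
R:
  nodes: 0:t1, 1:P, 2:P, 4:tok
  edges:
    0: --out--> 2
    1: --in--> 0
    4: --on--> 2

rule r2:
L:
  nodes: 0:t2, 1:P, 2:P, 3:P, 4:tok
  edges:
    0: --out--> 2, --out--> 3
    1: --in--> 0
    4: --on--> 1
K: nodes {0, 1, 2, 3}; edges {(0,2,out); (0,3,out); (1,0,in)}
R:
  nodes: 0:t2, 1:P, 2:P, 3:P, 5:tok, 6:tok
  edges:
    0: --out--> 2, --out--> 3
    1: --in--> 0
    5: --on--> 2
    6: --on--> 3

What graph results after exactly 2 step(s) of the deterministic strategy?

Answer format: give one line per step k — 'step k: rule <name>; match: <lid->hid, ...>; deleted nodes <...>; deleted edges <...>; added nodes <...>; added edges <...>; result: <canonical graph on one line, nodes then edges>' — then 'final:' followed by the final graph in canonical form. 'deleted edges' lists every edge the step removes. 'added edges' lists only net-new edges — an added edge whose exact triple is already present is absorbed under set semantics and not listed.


step 1: rule r1; match: 0->3, 1->2, 2->1, 3->12; deleted nodes 12; deleted edges (12,2,on); added nodes 13; added edges (13,1,on); result: nodes: 0:P, 1:P, 2:P, 3:t1, 4:t2, 5:tok, 8:tok, 9:tok, 10:tok, 13:tok edges: (0,4,in); (2,3,in); (3,1,out); (4,1,out); (4,2,out); (5,0,on); (8,1,on); (9,1,on); (10,0,on); (13,1,on)
step 2: rule r2; match: 0->4, 1->0, 2->1, 3->2, 4->5; deleted nodes 5; deleted edges (5,0,on); added nodes 14, 15; added edges (14,1,on); (15,2,on); result: nodes: 0:P, 1:P, 2:P, 3:t1, 4:t2, 8:tok, 9:tok, 10:tok, 13:tok, 14:tok, 15:tok edges: (0,4,in); (2,3,in); (3,1,out); (4,1,out); (4,2,out); (8,1,on); (9,1,on); (10,0,on); (13,1,on); (14,1,on); (15,2,on)
final:
nodes: 0:P, 1:P, 2:P, 3:t1, 4:t2, 8:tok, 9:tok, 10:tok, 13:tok, 14:tok, 15:tok
edges: (0,4,in); (2,3,in); (3,1,out); (4,1,out); (4,2,out); (8,1,on); (9,1,on); (10,0,on); (13,1,on); (14,1,on); (15,2,on)


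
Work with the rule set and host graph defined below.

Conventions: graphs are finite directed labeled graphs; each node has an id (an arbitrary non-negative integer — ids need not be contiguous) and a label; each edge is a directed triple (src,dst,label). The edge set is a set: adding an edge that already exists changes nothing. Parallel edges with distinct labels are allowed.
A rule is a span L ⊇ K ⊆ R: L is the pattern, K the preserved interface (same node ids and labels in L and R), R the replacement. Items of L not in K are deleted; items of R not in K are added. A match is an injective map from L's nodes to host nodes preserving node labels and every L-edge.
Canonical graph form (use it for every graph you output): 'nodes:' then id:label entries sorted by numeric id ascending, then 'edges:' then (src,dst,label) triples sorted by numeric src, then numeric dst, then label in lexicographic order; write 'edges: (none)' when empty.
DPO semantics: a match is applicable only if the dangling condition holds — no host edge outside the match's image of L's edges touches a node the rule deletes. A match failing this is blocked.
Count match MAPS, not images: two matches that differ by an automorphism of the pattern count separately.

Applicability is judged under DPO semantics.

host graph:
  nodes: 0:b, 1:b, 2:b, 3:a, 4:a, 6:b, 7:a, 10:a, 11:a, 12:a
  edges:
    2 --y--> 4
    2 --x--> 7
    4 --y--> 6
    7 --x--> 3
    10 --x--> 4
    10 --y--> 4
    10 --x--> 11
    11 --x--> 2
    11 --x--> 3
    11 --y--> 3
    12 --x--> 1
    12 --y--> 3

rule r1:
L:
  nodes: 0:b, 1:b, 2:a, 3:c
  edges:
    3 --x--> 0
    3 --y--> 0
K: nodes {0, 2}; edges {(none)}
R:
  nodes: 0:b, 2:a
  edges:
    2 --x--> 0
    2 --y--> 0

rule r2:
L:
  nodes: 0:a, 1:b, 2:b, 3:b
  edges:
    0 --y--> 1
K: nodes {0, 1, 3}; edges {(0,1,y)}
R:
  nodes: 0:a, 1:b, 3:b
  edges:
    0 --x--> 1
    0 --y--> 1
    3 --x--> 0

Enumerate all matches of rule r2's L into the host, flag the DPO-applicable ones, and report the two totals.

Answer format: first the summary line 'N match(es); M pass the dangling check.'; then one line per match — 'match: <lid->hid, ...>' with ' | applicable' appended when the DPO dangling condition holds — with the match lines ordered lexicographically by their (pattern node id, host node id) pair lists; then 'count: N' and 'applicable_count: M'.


6 match(es); 2 pass the dangling check.
match: 0->4, 1->6, 2->0, 3->1 | applicable
match: 0->4, 1->6, 2->0, 3->2 | applicable
match: 0->4, 1->6, 2->1, 3->0
match: 0->4, 1->6, 2->1, 3->2
match: 0->4, 1->6, 2->2, 3->0
match: 0->4, 1->6, 2->2, 3->1
count: 6
applicable_count: 2


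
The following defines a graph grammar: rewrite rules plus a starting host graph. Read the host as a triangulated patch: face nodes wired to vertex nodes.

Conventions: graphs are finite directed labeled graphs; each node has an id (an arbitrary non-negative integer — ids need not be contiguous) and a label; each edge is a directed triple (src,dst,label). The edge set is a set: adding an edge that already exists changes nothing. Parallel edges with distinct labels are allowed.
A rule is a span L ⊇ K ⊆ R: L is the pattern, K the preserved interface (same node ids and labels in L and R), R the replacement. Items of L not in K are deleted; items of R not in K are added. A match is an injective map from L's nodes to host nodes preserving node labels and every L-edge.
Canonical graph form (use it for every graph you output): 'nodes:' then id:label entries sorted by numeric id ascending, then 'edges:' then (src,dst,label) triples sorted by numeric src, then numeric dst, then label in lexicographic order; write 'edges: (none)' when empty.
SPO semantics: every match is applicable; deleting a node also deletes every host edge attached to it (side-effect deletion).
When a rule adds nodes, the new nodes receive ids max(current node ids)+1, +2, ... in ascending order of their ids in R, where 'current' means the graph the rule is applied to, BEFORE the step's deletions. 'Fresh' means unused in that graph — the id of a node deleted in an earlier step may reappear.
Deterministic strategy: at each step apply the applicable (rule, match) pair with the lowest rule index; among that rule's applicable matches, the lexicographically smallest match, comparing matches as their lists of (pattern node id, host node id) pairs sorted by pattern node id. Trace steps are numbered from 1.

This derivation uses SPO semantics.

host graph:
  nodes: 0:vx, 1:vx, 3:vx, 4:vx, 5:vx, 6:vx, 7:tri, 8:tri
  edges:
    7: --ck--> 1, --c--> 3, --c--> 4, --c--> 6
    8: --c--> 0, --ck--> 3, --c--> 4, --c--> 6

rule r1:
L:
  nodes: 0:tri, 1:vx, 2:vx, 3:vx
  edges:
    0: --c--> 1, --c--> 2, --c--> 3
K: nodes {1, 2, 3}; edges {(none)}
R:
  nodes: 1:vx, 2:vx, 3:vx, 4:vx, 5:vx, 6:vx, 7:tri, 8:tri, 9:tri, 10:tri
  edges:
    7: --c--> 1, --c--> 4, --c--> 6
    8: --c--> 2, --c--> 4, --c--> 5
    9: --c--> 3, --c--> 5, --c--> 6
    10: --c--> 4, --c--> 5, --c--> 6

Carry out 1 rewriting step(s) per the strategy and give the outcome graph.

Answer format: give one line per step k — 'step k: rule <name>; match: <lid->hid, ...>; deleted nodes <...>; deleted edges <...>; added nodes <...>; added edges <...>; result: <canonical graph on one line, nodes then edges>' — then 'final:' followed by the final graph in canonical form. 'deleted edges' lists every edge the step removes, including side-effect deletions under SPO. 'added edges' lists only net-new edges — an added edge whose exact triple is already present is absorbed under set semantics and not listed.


step 1: rule r1; match: 0->7, 1->3, 2->4, 3->6; deleted nodes 7; deleted edges (7,1,ck); (7,3,c); (7,4,c); (7,6,c); added nodes 9, 10, 11, 12, 13, 14, 15; added edges (12,3,c); (12,9,c); (12,11,c); (13,4,c); (13,9,c); (13,10,c); (14,6,c); (14,10,c); (14,11,c); (15,9,c); (15,10,c); (15,11,c); result: nodes: 0:vx, 1:vx, 3:vx, 4:vx, 5:vx, 6:vx, 8:tri, 9:vx, 10:vx, 11:vx, 12:tri, 13:tri, 14:tri, 15:tri edges: (8,0,c); (8,3,ck); (8,4,c); (8,6,c); (12,3,c); (12,9,c); (12,11,c); (13,4,c); (13,9,c); (13,10,c); (14,6,c); (14,10,c); (14,11,c); (15,9,c); (15,10,c); (15,11,c)
final:
nodes: 0:vx, 1:vx, 3:vx, 4:vx, 5:vx, 6:vx, 8:tri, 9:vx, 10:vx, 11:vx, 12:tri, 13:tri, 14:tri, 15:tri
edges: (8,0,c); (8,3,ck); (8,4,c); (8,6,c); (12,3,c); (12,9,c); (12,11,c); (13,4,c); (13,9,c); (13,10,c); (14,6,c); (14,10,c); (14,11,c); (15,9,c); (15,10,c); (15,11,c)


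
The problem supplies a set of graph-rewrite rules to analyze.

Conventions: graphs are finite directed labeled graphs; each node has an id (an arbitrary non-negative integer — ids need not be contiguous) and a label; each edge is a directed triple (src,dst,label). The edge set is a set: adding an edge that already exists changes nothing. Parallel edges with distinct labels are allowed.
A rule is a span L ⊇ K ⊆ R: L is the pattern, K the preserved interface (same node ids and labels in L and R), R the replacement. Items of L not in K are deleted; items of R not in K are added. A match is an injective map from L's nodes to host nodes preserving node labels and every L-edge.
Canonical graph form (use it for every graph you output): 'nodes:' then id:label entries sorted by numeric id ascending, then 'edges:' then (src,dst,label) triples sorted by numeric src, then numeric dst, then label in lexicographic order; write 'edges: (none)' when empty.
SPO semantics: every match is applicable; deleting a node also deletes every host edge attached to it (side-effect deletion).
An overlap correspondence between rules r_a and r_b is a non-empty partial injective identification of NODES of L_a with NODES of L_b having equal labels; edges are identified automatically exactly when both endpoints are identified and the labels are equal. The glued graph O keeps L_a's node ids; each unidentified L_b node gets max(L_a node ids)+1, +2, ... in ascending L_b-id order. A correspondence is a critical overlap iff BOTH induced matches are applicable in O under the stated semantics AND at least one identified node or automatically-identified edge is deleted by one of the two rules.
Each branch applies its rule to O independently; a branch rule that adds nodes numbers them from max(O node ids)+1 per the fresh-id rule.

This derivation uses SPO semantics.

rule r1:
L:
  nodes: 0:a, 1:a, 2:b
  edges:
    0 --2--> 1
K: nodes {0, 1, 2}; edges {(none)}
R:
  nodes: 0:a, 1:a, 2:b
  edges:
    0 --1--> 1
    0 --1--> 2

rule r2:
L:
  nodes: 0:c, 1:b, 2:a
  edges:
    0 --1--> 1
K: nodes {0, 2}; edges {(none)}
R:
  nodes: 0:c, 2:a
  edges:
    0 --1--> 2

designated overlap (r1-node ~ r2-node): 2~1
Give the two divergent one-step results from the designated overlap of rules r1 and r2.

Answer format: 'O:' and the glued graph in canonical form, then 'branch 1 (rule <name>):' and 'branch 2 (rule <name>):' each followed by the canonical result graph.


O:
nodes: 0:a, 1:a, 2:b, 3:c, 4:a
edges: (0,1,2); (3,2,1)
branch 1 (rule r1):
nodes: 0:a, 1:a, 2:b, 3:c, 4:a
edges: (0,1,1); (0,2,1); (3,2,1)
branch 2 (rule r2):
nodes: 0:a, 1:a, 3:c, 4:a
edges: (0,1,2); (3,4,1)


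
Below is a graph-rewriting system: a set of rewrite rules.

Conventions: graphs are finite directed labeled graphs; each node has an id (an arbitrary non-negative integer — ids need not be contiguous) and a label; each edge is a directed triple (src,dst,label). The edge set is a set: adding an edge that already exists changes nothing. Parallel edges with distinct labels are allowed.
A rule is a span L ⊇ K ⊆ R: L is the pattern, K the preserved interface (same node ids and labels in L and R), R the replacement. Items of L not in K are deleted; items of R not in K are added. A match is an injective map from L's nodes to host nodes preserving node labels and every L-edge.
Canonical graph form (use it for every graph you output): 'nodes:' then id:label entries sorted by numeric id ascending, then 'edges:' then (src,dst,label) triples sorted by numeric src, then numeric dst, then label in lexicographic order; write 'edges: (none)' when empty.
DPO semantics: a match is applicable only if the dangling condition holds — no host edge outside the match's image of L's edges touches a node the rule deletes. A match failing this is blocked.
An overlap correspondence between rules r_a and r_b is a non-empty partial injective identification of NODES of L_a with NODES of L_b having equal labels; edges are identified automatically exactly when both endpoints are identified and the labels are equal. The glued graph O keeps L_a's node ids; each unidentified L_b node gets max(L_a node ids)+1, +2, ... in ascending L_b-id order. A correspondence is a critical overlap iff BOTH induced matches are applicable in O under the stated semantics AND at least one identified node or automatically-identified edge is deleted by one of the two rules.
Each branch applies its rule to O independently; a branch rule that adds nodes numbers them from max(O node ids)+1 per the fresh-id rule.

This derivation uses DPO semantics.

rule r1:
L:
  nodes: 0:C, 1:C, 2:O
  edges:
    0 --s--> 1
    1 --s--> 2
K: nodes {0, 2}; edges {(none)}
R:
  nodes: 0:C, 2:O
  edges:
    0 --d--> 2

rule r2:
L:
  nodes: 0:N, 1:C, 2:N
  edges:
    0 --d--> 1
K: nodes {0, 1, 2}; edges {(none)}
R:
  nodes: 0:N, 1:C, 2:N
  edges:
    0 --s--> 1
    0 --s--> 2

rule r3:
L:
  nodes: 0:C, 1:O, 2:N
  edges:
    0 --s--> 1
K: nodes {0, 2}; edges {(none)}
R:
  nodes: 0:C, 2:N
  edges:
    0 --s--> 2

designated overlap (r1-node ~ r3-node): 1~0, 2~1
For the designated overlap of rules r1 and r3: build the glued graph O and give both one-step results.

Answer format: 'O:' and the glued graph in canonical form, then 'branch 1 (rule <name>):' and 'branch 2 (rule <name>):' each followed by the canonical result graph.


O:
nodes: 0:C, 1:C, 2:O, 3:N
edges: (0,1,s); (1,2,s)
branch 1 (rule r1):
nodes: 0:C, 2:O, 3:N
edges: (0,2,d)
branch 2 (rule r3):
nodes: 0:C, 1:C, 3:N
edges: (0,1,s); (1,3,s)


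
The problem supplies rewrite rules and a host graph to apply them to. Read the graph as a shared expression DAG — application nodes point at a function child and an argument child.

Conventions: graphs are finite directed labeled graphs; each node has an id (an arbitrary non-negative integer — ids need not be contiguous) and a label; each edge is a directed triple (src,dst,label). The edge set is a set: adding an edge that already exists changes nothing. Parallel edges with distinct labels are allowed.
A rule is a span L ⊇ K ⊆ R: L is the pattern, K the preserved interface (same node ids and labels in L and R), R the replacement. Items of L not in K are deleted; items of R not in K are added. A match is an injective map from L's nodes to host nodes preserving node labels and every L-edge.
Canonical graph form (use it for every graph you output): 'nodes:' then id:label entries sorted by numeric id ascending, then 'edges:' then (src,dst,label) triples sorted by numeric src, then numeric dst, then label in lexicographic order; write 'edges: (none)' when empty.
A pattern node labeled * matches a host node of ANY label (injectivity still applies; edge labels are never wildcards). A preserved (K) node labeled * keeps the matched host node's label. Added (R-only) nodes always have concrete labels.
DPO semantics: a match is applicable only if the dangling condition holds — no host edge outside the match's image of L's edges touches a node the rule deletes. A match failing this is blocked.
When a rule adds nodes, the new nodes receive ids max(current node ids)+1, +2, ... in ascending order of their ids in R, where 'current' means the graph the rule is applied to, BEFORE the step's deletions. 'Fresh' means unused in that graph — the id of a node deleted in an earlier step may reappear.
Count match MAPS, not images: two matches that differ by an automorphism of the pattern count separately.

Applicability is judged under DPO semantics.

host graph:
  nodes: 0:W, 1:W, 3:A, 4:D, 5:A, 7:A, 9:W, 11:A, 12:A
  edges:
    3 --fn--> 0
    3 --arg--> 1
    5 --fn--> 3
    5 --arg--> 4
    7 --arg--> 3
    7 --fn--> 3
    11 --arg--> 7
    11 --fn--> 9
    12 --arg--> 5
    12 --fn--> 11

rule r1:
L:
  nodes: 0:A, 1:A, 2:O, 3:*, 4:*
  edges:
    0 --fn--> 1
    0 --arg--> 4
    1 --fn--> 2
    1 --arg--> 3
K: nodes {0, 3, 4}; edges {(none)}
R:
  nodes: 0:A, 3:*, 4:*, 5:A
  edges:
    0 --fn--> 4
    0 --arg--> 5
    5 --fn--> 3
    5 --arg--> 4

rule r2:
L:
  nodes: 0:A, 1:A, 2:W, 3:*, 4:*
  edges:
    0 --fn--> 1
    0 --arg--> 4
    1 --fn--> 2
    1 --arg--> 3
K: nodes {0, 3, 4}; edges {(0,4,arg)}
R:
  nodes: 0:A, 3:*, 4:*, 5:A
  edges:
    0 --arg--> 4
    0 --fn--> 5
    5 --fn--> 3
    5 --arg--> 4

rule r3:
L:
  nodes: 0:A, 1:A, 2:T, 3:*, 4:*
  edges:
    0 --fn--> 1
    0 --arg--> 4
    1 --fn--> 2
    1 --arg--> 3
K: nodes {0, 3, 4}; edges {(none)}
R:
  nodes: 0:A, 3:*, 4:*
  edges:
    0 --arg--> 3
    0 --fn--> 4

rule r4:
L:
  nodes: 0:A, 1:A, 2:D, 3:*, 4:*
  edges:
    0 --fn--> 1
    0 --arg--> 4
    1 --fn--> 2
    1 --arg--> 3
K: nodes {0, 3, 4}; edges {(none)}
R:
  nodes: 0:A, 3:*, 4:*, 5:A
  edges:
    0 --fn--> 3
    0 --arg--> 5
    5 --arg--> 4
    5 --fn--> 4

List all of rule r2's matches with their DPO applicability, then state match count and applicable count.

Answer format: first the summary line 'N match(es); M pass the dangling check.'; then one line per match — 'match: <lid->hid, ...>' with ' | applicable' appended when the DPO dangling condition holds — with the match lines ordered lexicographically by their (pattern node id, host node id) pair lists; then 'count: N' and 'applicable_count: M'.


2 match(es); 1 pass the dangling check.
match: 0->5, 1->3, 2->0, 3->1, 4->4
match: 0->12, 1->11, 2->9, 3->7, 4->5 | applicable
count: 2
applicable_count: 1


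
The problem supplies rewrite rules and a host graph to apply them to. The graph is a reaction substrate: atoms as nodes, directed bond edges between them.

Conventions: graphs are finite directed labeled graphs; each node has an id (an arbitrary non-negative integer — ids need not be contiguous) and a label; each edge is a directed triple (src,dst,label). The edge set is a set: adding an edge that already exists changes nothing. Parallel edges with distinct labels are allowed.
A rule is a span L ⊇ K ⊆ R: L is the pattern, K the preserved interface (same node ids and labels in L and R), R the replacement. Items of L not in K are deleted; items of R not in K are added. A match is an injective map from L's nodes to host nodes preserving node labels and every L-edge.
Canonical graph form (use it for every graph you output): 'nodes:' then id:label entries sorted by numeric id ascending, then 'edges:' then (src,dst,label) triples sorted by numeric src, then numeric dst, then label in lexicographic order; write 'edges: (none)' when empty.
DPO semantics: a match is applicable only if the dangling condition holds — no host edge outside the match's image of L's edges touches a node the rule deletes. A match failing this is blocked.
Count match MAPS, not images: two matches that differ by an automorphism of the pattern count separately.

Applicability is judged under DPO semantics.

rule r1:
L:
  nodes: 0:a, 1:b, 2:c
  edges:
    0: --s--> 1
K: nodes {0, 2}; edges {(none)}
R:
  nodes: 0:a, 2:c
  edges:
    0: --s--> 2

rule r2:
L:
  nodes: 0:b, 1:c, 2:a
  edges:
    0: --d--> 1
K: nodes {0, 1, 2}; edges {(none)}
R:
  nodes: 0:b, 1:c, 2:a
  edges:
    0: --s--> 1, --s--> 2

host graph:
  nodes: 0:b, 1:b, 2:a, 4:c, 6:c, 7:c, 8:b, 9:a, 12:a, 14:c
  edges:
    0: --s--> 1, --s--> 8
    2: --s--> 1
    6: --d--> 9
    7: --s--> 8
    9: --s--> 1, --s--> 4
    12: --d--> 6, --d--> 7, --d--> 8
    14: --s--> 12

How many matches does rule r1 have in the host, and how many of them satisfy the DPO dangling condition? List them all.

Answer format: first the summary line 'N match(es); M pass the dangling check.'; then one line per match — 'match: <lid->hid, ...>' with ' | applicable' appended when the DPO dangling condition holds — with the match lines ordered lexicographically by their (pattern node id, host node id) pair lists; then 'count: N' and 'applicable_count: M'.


8 match(es); 0 pass the dangling check.
match: 0->2, 1->1, 2->4
match: 0->2, 1->1, 2->6
match: 0->2, 1->1, 2->7
match: 0->2, 1->1, 2->14
match: 0->9, 1->1, 2->4
match: 0->9, 1->1, 2->6
match: 0->9, 1->1, 2->7
match: 0->9, 1->1, 2->14
count: 8
applicable_count: 0


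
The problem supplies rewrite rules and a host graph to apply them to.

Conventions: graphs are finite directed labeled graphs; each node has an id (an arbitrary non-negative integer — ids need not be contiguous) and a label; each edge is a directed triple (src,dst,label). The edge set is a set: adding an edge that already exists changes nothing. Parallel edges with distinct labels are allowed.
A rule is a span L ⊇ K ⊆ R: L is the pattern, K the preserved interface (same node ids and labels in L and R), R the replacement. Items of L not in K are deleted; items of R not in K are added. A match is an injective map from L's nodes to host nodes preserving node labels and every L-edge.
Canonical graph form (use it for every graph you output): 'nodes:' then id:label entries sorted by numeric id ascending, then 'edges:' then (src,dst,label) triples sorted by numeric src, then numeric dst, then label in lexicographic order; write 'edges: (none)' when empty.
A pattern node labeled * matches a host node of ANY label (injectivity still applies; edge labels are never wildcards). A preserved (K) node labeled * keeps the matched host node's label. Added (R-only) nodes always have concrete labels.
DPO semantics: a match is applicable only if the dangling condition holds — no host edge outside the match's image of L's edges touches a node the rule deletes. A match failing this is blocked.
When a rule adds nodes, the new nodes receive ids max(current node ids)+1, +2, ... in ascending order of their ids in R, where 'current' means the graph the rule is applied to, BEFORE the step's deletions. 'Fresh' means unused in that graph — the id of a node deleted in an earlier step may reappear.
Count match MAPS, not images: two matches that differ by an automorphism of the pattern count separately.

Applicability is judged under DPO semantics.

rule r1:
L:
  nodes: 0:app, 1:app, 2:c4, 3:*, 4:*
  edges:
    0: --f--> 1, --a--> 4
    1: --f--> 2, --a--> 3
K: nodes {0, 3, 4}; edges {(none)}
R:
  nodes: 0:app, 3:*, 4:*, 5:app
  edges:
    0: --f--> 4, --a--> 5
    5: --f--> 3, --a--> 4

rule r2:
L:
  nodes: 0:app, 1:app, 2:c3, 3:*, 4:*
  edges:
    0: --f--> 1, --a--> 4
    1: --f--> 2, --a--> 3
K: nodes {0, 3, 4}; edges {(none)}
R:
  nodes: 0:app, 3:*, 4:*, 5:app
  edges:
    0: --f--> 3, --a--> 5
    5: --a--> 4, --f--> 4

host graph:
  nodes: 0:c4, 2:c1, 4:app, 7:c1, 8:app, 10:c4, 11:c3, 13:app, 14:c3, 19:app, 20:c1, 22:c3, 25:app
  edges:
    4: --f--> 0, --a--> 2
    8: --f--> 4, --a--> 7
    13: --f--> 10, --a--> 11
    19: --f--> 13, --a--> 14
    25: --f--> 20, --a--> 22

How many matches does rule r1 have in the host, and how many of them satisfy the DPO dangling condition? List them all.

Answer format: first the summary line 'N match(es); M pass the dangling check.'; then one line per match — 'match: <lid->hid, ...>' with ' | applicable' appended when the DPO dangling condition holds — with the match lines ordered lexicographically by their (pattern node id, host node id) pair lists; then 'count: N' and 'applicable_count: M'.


2 match(es); 2 pass the dangling check.
match: 0->8, 1->4, 2->0, 3->2, 4->7 | applicable
match: 0->19, 1->13, 2->10, 3->11, 4->14 | applicable
count: 2
applicable_count: 2


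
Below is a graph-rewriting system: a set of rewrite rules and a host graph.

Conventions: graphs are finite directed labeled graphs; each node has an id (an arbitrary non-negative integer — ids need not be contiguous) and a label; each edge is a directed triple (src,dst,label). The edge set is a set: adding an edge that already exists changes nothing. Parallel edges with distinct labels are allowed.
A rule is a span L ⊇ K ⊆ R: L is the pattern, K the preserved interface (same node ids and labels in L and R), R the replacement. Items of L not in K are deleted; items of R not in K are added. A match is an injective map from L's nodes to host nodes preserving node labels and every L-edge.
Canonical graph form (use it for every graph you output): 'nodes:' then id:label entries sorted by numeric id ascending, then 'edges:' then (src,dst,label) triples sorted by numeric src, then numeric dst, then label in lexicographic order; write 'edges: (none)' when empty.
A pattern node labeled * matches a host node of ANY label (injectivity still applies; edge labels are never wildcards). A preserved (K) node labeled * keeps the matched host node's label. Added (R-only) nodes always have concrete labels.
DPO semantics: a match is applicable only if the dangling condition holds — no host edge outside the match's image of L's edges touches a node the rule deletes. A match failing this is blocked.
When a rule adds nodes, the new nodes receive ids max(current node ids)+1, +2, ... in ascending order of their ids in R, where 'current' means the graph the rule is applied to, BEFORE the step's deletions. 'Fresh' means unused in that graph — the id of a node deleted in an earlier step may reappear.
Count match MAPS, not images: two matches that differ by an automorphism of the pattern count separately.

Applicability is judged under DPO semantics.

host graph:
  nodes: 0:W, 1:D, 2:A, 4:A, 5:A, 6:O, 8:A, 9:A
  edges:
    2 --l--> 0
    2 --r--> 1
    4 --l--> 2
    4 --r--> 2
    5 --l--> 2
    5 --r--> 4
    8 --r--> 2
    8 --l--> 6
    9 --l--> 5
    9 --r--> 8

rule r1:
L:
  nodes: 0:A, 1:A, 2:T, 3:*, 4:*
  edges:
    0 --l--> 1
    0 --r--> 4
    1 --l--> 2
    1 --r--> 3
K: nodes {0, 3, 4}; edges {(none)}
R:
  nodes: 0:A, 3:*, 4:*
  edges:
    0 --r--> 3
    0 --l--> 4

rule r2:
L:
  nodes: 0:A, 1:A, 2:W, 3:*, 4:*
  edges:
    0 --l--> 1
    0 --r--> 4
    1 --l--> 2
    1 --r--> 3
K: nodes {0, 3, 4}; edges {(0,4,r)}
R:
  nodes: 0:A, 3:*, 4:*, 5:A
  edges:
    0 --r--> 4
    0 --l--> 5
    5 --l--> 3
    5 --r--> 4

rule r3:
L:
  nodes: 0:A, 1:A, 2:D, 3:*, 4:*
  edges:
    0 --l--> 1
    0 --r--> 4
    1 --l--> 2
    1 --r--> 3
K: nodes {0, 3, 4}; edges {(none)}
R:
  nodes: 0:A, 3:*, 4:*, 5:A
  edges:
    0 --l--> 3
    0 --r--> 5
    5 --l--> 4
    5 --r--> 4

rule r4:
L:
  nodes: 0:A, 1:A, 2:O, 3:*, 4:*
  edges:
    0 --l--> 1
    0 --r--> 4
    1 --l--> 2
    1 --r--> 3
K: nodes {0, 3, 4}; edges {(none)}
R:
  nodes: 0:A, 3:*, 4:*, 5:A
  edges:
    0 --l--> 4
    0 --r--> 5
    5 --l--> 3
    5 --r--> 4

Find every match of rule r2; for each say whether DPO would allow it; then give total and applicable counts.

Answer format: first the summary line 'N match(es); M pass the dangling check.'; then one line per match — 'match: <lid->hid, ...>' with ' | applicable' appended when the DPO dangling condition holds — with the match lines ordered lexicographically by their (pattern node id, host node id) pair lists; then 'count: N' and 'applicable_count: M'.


1 match(es); 0 pass the dangling check.
match: 0->5, 1->2, 2->0, 3->1, 4->4
count: 1
applicable_count: 0


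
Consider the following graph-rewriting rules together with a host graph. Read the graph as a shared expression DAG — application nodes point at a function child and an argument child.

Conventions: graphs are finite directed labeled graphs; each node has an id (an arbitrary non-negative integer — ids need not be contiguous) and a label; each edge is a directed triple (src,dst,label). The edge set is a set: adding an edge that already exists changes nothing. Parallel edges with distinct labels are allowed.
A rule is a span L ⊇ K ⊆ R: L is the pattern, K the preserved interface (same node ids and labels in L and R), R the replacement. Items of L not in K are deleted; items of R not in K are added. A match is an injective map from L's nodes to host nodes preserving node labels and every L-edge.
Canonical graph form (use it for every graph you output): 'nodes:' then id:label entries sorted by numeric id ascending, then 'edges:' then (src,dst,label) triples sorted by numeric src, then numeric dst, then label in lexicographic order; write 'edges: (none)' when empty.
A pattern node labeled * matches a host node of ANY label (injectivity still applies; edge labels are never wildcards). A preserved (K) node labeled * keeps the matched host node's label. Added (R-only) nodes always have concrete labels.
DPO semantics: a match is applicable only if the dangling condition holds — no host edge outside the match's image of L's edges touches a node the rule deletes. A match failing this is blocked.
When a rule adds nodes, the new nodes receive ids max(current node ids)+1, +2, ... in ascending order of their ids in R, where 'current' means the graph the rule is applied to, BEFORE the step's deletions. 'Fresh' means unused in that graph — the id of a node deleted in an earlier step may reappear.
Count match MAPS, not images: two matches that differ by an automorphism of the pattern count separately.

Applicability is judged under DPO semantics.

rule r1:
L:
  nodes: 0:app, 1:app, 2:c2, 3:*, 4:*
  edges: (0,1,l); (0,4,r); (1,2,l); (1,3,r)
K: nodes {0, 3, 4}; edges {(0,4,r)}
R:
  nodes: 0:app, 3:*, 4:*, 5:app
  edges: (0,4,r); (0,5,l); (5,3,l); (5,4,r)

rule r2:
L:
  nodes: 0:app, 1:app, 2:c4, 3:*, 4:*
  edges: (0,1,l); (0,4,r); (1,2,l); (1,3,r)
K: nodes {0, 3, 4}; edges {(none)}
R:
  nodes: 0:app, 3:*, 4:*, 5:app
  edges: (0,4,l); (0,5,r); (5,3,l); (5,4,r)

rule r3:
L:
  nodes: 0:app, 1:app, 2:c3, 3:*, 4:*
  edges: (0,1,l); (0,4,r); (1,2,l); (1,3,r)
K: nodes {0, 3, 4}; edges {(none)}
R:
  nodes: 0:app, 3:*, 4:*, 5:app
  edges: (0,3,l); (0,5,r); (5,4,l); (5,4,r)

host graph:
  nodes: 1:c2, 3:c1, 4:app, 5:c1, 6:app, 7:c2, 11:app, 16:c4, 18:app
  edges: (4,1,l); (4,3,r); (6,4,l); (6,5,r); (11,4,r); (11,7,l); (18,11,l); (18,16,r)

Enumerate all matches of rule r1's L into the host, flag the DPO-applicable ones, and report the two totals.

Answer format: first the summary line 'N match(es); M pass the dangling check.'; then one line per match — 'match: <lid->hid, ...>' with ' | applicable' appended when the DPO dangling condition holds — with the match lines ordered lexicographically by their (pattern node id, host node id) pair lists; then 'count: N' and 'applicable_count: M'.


2 match(es); 1 pass the dangling check.
match: 0->6, 1->4, 2->1, 3->3, 4->5
match: 0->18, 1->11, 2->7, 3->4, 4->16 | applicable
count: 2
applicable_count: 1
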